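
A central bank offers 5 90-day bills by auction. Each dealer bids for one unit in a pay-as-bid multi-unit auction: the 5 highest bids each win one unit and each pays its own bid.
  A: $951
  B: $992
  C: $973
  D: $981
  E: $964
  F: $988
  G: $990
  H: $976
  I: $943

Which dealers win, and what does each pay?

B $992, G $990, F $988, D $981, H $976

Bids ranked high→low: 992 (B), 990 (G), 988 (F), 981 (D), 976 (H), 973 (C), 964 (E), …
The 5 highest are B, G, F, D, H.
Each winner pays its own bid: B $992, G $990, F $988, D $981, H $976.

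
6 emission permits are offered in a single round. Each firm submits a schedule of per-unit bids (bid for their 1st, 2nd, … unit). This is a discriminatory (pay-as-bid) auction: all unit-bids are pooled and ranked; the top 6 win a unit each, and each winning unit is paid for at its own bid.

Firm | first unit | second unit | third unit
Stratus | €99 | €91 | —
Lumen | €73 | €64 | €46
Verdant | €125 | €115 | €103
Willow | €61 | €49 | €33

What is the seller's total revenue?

All unit-bids, highest first — top 6: 125 (Verdant-1), 115 (Verdant-2), 103 (Verdant-3), 99 (Stratus-1), 91 (Stratus-2), 73 (Lumen-1)
Next rejected bid: €64 (not a price — pay-as-bid).
Each winning unit pays its own bid.
Revenue = 125 + 115 + 103 + 99 + 91 + 73 = €606.

Total revenue: €606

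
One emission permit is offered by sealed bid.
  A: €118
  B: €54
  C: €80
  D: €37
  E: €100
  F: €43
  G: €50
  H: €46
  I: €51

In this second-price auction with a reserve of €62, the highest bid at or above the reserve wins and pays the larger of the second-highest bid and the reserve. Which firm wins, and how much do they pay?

Second-price auction with a reserve of €62: the highest bid at or above the reserve wins and pays the larger of the second-highest bid and the reserve.
Sorting bids: 118 (A) > 100 (E) > 80 (C) > 54 (B) > 51 (I) > 50 (G) > …
Highest eligible bid: A at €118.
max(second-highest €100, reserve €62) = €100; the reserve does not bind.

A pays €100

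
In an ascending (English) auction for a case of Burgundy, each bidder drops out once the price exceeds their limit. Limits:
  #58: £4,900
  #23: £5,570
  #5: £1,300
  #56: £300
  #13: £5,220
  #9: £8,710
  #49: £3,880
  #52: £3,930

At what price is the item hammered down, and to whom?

#9 wins at £5,570

Rule: the price rises until one bidder remains; the winner pays the price at which the last rival dropped out.
Limits ranked: 8,710 (#9) > 5,570 (#23) > 5,220 (#13) > 4,900 (#58) > 3,930 (#52) > 3,880 (#49) > …
Bidding ends when #23 exits at £5,570; #9 takes it.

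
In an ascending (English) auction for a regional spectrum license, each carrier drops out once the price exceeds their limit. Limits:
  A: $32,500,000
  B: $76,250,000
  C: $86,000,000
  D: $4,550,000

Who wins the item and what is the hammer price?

Sorting limits: 86,000,000 (C) > 76,250,000 (B) > 32,500,000 (A) > 4,550,000 (D)
Once the price passes $76,250,000, only C is left; the hammer falls at B's limit of $76,250,000.

C wins at $76,250,000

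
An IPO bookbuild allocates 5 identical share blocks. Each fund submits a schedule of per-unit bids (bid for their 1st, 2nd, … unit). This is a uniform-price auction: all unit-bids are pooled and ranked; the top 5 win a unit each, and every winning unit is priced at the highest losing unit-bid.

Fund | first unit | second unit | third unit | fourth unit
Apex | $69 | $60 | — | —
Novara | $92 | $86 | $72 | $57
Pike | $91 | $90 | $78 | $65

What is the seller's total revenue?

All unit-bids, highest first — top 5: 92 (Novara-1), 91 (Pike-1), 90 (Pike-2), 86 (Novara-2), 78 (Pike-3)
Highest rejected unit-bid = $72.
Allocation: Novara 2, Pike 3. Every unit priced at $72.
Revenue = 5 × 72 = $360.

Total revenue: $360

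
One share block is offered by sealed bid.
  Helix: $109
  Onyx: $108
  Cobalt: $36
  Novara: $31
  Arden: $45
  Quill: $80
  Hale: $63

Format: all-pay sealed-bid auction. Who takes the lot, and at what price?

Helix pays $109

Rule: the highest bidder wins the item, but every bidder pays their own bid.
Sorting bids: 109 (Helix) > 108 (Onyx) > 80 (Quill) > 63 (Hale) > 45 (Arden) > 36 (Cobalt) > …
Helix wins with the top bid; all bids are sunk regardless.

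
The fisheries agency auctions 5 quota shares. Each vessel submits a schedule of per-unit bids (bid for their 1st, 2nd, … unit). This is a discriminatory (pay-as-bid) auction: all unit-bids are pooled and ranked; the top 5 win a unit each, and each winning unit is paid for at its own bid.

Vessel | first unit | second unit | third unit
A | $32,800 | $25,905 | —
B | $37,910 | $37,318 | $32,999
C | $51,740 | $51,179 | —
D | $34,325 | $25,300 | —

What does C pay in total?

C pays $102,919

Merging the schedules and taking the best 5: 51,740 (C-1), 51,179 (C-2), 37,910 (B-1), 37,318 (B-2), 34,325 (D-1)
Next rejected bid: $32,999 (not a price — pay-as-bid).
C's winning unit-bids: 51,740 + 51,179 = $102,919.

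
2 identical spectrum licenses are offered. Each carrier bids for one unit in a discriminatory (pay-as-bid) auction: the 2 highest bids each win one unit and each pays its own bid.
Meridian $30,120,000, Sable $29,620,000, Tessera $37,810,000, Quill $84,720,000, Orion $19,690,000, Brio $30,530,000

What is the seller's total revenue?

Ordering the bids: 84,720,000 (Quill), 37,810,000 (Tessera), 30,530,000 (Brio), 30,120,000 (Meridian), …
Top 2: Quill, Tessera.
Total revenue = 84,720,000 + 37,810,000 = $122,530,000.

Total revenue: $122,530,000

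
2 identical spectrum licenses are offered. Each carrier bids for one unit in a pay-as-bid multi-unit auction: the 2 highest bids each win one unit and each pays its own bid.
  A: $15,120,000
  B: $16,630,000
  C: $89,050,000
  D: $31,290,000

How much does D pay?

Bids ranked high→low: 89,050,000 (C), 31,290,000 (D), 16,630,000 (B), 15,120,000 (A)
The 2 highest are C, D.
D wins → own bid $31,290,000.

D pays $31,290,000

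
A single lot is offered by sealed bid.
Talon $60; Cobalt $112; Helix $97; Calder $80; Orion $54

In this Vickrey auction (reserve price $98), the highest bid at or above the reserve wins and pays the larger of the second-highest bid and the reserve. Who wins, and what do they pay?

Sorting bids: 112 (Cobalt) > 97 (Helix) > 80 (Calder) > 60 (Talon) > 54 (Orion)
Highest eligible bid: Cobalt at $112.
Second-highest bid $97 is below the reserve $98, so the reserve binds → payment $98.

Cobalt pays $98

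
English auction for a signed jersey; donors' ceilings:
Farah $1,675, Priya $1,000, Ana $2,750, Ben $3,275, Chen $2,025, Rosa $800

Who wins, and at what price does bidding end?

Ben wins at $2,750

Sorting limits: 3,275 (Ben) > 2,750 (Ana) > 2,025 (Chen) > 1,675 (Farah) > 1,000 (Priya) > 800 (Rosa)
Once the price passes $2,750, only Ben is left; the hammer falls at Ana's limit of $2,750.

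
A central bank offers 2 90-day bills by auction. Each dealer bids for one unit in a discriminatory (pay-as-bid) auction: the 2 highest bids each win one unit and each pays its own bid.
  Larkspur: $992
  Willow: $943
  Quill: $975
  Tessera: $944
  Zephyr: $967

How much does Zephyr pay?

Ordering the bids: 992 (Larkspur), 975 (Quill), 967 (Zephyr), 944 (Tessera), …
Winners (2 units): Larkspur, Quill.
Zephyr does not win → $0.

Zephyr pays $0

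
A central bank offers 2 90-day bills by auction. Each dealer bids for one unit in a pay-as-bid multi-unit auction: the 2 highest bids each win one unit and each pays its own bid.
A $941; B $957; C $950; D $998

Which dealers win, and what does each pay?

D $998, B $957

Bids ranked high→low: 998 (D), 957 (B), 950 (C), 941 (A)
The 2 highest are D, B.
Each winner pays its own bid: D $998, B $957.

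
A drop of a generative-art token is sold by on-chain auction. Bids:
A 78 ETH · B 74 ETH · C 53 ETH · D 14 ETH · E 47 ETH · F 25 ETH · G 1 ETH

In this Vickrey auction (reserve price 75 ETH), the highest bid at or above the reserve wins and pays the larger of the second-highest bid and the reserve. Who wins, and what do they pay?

Sorting bids: 78 (A) > 74 (B) > 53 (C) > 47 (E) > 25 (F) > 14 (D) > …
Highest eligible bid: A at 78 ETH.
Second-highest bid 74 ETH is below the reserve 75 ETH, so the reserve binds → payment 75 ETH.

A pays 75 ETH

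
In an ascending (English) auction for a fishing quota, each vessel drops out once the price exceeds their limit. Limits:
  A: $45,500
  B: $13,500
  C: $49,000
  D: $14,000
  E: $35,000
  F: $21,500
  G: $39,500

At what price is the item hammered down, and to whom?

Limits in order: 49,000 (C) > 45,500 (A) > 39,500 (G) > 35,000 (E) > 21,500 (F) > 14,000 (D) > …
A is the last rival to drop out, at $45,500; C remains and wins at that price.

C wins at $45,500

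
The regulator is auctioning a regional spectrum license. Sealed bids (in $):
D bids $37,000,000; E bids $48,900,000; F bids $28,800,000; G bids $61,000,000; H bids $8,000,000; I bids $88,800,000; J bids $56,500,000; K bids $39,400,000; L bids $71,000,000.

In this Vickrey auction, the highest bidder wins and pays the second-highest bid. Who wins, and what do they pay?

Vickrey auction: the highest bidder wins and pays the second-highest bid.
Bids in order: 88,800,000 (I) > 71,000,000 (L) > 61,000,000 (G) > 56,500,000 (J) > 48,900,000 (E) > 39,400,000 (K) > …
I is highest; pays the second-highest bid, $71,000,000.

I pays $71,000,000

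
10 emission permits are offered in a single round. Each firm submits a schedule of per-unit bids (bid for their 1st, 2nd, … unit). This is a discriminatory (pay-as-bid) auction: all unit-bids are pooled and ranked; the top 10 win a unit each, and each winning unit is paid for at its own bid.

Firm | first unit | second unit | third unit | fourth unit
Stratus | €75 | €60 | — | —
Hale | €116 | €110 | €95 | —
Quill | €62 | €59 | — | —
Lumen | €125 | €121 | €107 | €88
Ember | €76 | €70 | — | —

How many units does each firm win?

Ember 2, Hale 3, Lumen 4, Stratus 1

All unit-bids, highest first — top 10: 125 (Lumen-1), 121 (Lumen-2), 116 (Hale-1), 110 (Hale-2), 107 (Lumen-3), 95 (Hale-3), 88 (Lumen-4), 76 (Ember-1), 75 (Stratus-1), 70 (Ember-2)
Next rejected bid: €62 (not a price — pay-as-bid).
Allocation: Ember 2, Hale 3, Lumen 4, Stratus 1.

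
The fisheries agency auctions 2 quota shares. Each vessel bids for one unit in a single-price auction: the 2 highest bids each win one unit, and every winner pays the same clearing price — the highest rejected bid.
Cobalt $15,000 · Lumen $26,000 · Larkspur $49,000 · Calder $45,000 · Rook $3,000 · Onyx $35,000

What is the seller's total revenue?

Total revenue: $70,000

Bids ranked high→low: 49,000 (Larkspur), 45,000 (Calder), 35,000 (Onyx), 26,000 (Lumen), …
Winners (2 units): Larkspur, Calder.
First losing bid is Onyx's $35,000, which sets the uniform price.
Total revenue = 2 × $35,000 = $70,000.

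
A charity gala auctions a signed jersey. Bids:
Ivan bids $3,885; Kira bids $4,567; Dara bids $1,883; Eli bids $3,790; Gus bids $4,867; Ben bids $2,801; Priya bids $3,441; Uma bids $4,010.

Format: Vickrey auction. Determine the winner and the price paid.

Bids in order: 4,867 (Gus) > 4,567 (Kira) > 4,010 (Uma) > 3,885 (Ivan) > 3,790 (Eli) > 3,441 (Priya) > …
Gus wins with the highest bid; price is set by the runner-up at $4,567.

Gus pays $4,567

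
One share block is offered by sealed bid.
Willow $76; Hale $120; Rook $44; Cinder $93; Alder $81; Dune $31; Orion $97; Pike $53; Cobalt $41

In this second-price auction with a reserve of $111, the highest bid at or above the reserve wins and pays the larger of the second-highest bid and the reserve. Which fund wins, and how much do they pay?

Sorting bids: 120 (Hale) > 97 (Orion) > 93 (Cinder) > 81 (Alder) > 76 (Willow) > 53 (Pike) > …
Highest eligible bid: Hale at $120.
Second-highest bid $97 is below the reserve $111, so the reserve binds → payment $111.

Hale pays $111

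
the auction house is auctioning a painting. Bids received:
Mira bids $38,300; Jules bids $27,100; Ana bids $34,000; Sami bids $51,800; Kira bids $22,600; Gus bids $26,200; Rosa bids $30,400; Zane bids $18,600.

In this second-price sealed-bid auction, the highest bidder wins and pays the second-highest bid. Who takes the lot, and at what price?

Sorting bids: 51,800 (Sami) > 38,300 (Mira) > 34,000 (Ana) > 30,400 (Rosa) > 27,100 (Jules) > 26,200 (Gus) > …
Second-price: Sami pays Mira's bid of $38,300.

Sami pays $38,300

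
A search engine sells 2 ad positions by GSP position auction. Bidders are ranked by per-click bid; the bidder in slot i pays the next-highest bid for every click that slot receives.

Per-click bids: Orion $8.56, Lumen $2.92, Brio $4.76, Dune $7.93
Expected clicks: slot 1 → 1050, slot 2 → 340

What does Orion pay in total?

Orion pays $8326.50

Per-click bids in order: $8.56 (Orion) > $7.93 (Dune) > $4.76 (Brio) > …
Orion holds slot 1 → pays next bid $7.93 × 1050 clicks = $8326.50.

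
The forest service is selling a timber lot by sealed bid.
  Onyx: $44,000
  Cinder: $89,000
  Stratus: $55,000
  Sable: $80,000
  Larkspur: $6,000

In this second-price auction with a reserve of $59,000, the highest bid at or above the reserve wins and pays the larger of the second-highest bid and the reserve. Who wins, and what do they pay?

Second-price auction with a reserve of $59,000: the highest bid at or above the reserve wins and pays the larger of the second-highest bid and the reserve.
Bids ranked: 89,000 (Cinder) > 80,000 (Sable) > 55,000 (Stratus) > 44,000 (Onyx) > 6,000 (Larkspur)
Highest eligible bid: Cinder at $89,000.
max(second-highest $80,000, reserve $59,000) = $80,000; the reserve does not bind.

Cinder pays $80,000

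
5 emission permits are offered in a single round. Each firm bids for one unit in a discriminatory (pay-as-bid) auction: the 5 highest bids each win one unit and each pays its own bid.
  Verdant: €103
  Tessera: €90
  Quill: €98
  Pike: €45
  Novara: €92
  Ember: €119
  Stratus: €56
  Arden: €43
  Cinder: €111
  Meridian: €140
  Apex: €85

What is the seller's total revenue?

Total revenue: €571

Bids ranked high→low: 140 (Meridian), 119 (Ember), 111 (Cinder), 103 (Verdant), 98 (Quill), 92 (Novara), 90 (Tessera), …
The 5 highest are Meridian, Ember, Cinder, Verdant, Quill.
Total revenue = 140 + 119 + 111 + 103 + 98 = €571.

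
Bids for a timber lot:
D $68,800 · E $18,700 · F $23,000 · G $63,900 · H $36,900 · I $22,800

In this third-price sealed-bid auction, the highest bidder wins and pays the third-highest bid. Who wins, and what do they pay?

D pays $36,900

Sorting bids: 68,800 (D) > 63,900 (G) > 36,900 (H) > 23,000 (F) > 22,800 (I) > 18,700 (E)
D wins; payment is bid #3 in the ranking = $36,900.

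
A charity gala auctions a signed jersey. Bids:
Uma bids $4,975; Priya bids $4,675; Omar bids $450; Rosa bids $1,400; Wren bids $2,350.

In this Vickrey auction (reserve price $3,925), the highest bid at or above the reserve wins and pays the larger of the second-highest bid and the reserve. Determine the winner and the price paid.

Uma pays $4,675

Rule: the highest bid at or above the reserve wins and pays the larger of the second-highest bid and the reserve.
Sorting bids: 4,975 (Uma) > 4,675 (Priya) > 2,350 (Wren) > 1,400 (Rosa) > 450 (Omar)
Uma has the top bid at or above the reserve ($4,975).
max(second-highest $4,675, reserve $3,925) = $4,675; the reserve does not bind.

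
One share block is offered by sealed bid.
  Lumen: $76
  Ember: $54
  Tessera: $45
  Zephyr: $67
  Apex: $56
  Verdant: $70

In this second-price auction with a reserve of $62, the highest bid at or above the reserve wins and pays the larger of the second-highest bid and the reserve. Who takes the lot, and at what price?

Second-price auction with a reserve of $62: the highest bid at or above the reserve wins and pays the larger of the second-highest bid and the reserve.
Bids ranked: 76 (Lumen) > 70 (Verdant) > 67 (Zephyr) > 56 (Apex) > 54 (Ember) > 45 (Tessera)
Lumen has the top bid at or above the reserve ($76).
Second-highest bid $70 exceeds the reserve $62 → payment $70.

Lumen pays $70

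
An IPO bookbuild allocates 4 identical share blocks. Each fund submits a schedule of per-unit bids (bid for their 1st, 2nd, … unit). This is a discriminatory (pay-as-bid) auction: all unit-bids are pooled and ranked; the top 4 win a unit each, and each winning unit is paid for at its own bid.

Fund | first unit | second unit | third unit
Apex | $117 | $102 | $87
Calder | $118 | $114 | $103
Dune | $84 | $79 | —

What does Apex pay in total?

Apex pays $117

Pooled unit-bids ranked (top 4): 118 (Calder-1), 117 (Apex-1), 114 (Calder-2), 103 (Calder-3)
Next rejected bid: $102 (not a price — pay-as-bid).
Apex's winning unit-bids: 117 = $117.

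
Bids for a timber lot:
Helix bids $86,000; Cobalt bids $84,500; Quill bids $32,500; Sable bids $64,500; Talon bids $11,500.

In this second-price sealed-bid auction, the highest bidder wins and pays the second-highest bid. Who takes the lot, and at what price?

Bids ranked: 86,000 (Helix) > 84,500 (Cobalt) > 64,500 (Sable) > 32,500 (Quill) > 11,500 (Talon)
Second-price: Helix pays Cobalt's bid of $84,500.

Helix pays $84,500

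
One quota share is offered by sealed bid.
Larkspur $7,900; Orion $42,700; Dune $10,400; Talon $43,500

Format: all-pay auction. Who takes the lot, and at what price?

Rule: the highest bidder wins the item, but every bidder pays their own bid.
Bids ranked: 43,500 (Talon) > 42,700 (Orion) > 10,400 (Dune) > 7,900 (Larkspur)
Talon is highest and takes the item; every bidder forfeits their bid.

Talon pays $43,500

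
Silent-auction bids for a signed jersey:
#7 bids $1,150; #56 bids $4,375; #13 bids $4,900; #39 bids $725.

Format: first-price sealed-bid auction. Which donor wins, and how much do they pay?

#13 pays $4,900

Bids in order: 4,900 (#13) > 4,375 (#56) > 1,150 (#7) > 725 (#39)
#13 has the highest bid and pays exactly that: $4,900.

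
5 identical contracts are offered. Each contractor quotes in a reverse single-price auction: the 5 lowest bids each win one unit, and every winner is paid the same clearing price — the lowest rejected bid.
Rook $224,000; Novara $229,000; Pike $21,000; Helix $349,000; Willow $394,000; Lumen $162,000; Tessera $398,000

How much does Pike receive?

Pike is paid $394,000

Sorting: 21,000 (Pike), 162,000 (Lumen), 224,000 (Rook), 229,000 (Novara), 349,000 (Helix), 394,000 (Willow), 398,000 (Tessera)
Lowest 5: Pike, Lumen, Rook, Novara, Helix.
First losing bid is Willow's $394,000, which sets the uniform price.
Pike wins → is paid $394,000.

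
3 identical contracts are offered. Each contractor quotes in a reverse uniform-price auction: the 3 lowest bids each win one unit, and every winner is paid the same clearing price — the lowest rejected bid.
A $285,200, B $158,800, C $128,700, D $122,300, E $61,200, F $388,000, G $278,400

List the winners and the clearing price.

Bids ranked low→high: 61,200 (E), 122,300 (D), 128,700 (C), 158,800 (B), 278,400 (G), …
The 3 lowest are E, D, C.
Clearing price = lowest rejected bid = $158,800.

E, D, C; each is paid $158,800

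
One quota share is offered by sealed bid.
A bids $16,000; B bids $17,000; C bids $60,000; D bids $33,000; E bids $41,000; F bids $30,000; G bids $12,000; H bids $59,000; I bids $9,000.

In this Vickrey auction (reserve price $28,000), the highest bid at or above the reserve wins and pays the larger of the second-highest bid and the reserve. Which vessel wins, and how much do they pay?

Bids ranked: 60,000 (C) > 59,000 (H) > 41,000 (E) > 33,000 (D) > 30,000 (F) > 17,000 (B) > …
Highest eligible bid: C at $60,000.
max(second-highest $59,000, reserve $28,000) = $59,000; the reserve does not bind.

C pays $59,000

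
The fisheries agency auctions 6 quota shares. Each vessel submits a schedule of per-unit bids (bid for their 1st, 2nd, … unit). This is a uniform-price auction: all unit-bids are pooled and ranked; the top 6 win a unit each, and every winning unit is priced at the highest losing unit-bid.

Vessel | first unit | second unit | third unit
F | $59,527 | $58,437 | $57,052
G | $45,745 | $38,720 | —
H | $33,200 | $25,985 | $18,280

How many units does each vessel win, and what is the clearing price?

Merging the schedules and taking the best 6: 59,527 (F-1), 58,437 (F-2), 57,052 (F-3), 45,745 (G-1), 38,720 (G-2), 33,200 (H-1)
First bid not allocated: $25,985.
Allocation: F 3, G 2, H 1.

F 3, G 2, H 1; clearing price $25,985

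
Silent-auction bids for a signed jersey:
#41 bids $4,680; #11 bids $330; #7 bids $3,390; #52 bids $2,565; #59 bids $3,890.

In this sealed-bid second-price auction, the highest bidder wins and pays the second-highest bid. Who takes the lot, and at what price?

#41 pays $3,890

Bids ranked: 4,680 (#41) > 3,890 (#59) > 3,390 (#7) > 2,565 (#52) > 330 (#11)
#41 is highest; pays the second-highest bid, $3,890.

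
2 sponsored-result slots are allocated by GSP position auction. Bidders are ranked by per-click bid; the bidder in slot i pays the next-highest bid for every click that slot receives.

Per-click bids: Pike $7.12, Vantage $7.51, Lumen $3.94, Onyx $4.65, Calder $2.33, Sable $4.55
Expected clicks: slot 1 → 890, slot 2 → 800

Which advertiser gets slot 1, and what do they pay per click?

Per-click bids in order: $7.51 (Vantage) > $7.12 (Pike) > $4.65 (Onyx) > …
Slot 1 goes to the first-ranked bidder, Vantage, who pays the next bid down: $7.12/click.

Vantage; $7.12 per click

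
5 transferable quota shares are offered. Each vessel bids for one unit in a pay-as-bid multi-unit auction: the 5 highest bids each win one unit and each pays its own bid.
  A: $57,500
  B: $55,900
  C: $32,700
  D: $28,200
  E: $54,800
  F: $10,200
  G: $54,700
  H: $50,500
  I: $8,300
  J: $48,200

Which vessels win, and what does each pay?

A $57,500, B $55,900, E $54,800, G $54,700, H $50,500

Sorting: 57,500 (A), 55,900 (B), 54,800 (E), 54,700 (G), 50,500 (H), 48,200 (J), 32,700 (C), …
The 5 highest are A, B, E, G, H.
Each winner pays its own bid: A $57,500, B $55,900, E $54,800, G $54,700, H $50,500.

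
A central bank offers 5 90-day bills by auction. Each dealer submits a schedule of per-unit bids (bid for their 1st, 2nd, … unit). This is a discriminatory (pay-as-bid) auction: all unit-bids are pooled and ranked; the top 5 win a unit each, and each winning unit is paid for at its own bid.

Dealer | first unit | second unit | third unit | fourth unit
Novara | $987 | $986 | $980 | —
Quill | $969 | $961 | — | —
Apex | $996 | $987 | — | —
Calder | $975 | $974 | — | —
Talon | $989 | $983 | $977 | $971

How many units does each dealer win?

All unit-bids, highest first — top 5: 996 (Apex-1), 989 (Talon-1), 987 (Novara-1), 987 (Apex-2), 986 (Novara-2)
Next rejected bid: $983 (not a price — pay-as-bid).
Allocation: Apex 2, Novara 2, Talon 1.

Apex 2, Novara 2, Talon 1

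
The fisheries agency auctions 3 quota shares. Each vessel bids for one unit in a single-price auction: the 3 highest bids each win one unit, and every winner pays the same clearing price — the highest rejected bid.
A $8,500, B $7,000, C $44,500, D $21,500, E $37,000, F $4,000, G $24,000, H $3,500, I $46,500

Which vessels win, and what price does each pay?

I, C, E; each pays $24,000

Sorting: 46,500 (I), 44,500 (C), 37,000 (E), 24,000 (G), 21,500 (D), …
The 3 highest are I, C, E.
Clearing price = highest rejected bid = $24,000.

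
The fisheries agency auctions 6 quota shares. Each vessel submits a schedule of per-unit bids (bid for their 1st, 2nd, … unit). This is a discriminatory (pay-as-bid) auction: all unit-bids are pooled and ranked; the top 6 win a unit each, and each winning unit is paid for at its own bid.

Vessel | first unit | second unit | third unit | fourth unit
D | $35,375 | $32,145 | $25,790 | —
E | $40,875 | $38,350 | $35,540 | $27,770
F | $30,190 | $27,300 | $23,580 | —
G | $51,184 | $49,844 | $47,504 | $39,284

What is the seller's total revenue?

Pooled unit-bids ranked (top 6): 51,184 (G-1), 49,844 (G-2), 47,504 (G-3), 40,875 (E-1), 39,284 (G-4), 38,350 (E-2)
Next rejected bid: $35,540 (not a price — pay-as-bid).
Each winning unit pays its own bid.
Revenue = 51,184 + 49,844 + 47,504 + 40,875 + 39,284 + 38,350 = $267,041.

Total revenue: $267,041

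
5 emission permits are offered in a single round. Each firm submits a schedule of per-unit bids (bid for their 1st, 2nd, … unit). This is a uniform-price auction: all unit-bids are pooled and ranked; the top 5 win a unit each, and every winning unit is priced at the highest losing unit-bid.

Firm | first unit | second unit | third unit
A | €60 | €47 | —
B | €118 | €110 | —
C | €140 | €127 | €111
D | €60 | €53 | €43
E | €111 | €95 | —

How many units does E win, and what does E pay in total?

Merging the schedules and taking the best 5: 140 (C-1), 127 (C-2), 118 (B-1), 111 (C-3), 111 (E-1)
First bid not allocated: €110.
E wins 1 unit(s) at €110 each.

E: 1 unit, pays €110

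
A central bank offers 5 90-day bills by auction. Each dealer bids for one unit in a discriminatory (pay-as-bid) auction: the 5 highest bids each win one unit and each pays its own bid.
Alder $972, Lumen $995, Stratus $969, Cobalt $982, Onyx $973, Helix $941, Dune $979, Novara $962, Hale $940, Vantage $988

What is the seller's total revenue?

Total revenue: $4,917

Sorting: 995 (Lumen), 988 (Vantage), 982 (Cobalt), 979 (Dune), 973 (Onyx), 972 (Alder), 969 (Stratus), …
The 5 highest are Lumen, Vantage, Cobalt, Dune, Onyx.
Total revenue = 995 + 988 + 982 + 979 + 973 = $4,917.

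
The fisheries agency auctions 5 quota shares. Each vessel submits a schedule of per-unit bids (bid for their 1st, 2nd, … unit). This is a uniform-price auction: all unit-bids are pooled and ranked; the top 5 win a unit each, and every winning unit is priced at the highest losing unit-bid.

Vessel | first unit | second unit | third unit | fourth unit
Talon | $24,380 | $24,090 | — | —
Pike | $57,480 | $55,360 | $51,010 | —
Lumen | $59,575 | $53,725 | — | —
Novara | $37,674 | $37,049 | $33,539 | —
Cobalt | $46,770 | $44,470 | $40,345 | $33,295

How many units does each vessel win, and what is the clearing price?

Lumen 2, Pike 3; clearing price $46,770

Merging the schedules and taking the best 5: 59,575 (Lumen-1), 57,480 (Pike-1), 55,360 (Pike-2), 53,725 (Lumen-2), 51,010 (Pike-3)
Highest rejected unit-bid = $46,770.
Allocation: Lumen 2, Pike 3.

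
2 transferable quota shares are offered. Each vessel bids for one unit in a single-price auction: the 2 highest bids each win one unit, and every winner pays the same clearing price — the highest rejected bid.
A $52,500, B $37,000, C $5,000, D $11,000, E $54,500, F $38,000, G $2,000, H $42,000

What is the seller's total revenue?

Total revenue: $84,000

Sorting: 54,500 (E), 52,500 (A), 42,000 (H), 38,000 (F), …
Winners (2 units): E, A.
First losing bid is H's $42,000, which sets the uniform price.
Total revenue = 2 × $42,000 = $84,000.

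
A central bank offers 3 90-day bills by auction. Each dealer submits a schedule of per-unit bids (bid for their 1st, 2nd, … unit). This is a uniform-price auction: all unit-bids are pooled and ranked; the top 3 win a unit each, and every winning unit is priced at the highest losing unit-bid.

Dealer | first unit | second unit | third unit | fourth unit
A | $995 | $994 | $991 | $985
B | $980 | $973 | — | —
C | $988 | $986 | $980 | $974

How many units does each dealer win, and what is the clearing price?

A 3; clearing price $988

All unit-bids, highest first — top 3: 995 (A-1), 994 (A-2), 991 (A-3)
Highest rejected unit-bid = $988.
Allocation: A 3.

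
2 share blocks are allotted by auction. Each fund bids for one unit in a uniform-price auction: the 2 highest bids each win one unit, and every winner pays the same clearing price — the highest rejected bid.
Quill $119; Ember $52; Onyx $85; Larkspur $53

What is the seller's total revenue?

Bids ranked high→low: 119 (Quill), 85 (Onyx), 53 (Larkspur), 52 (Ember)
Winners (2 units): Quill, Onyx.
Clearing price = highest rejected bid = $53.
Total revenue = 2 × $53 = $106.

Total revenue: $106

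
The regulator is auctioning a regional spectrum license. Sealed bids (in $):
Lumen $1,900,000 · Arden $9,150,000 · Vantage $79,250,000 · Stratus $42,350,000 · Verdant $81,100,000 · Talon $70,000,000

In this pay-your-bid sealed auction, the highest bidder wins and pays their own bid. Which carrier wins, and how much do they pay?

Verdant pays $81,100,000

Bids in order: 81,100,000 (Verdant) > 79,250,000 (Vantage) > 70,000,000 (Talon) > 42,350,000 (Stratus) > 9,150,000 (Arden) > 1,900,000 (Lumen)
Verdant has the highest bid and pays exactly that: $81,100,000.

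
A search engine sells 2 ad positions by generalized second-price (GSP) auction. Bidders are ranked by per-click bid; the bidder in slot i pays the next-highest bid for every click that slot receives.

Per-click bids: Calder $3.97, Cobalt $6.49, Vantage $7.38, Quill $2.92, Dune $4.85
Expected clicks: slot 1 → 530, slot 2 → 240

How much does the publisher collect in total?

Total revenue: $4603.70

Ranked by bid: $7.38 (Vantage) > $6.49 (Cobalt) > $4.85 (Dune) > …
Slot 1: Vantage pays $6.49 × 530 = $3439.70
Slot 2: Cobalt pays $4.85 × 240 = $1164.00
Total = $4603.70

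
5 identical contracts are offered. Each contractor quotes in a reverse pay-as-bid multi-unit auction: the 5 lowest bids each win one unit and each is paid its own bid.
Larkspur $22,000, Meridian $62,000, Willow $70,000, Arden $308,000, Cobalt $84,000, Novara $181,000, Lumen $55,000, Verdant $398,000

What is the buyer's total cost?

Bids ranked low→high: 22,000 (Larkspur), 55,000 (Lumen), 62,000 (Meridian), 70,000 (Willow), 84,000 (Cobalt), 181,000 (Novara), 308,000 (Arden), …
Winners (5 units): Larkspur, Lumen, Meridian, Willow, Cobalt.
Total cost = 22,000 + 55,000 + 62,000 + 70,000 + 84,000 = $293,000.

Total cost: $293,000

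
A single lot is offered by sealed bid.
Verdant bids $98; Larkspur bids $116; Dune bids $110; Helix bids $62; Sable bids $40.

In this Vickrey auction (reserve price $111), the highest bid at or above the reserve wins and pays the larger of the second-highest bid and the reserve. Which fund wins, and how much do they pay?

Vickrey auction (reserve price $111): the highest bid at or above the reserve wins and pays the larger of the second-highest bid and the reserve.
Sorting bids: 116 (Larkspur) > 110 (Dune) > 98 (Verdant) > 62 (Helix) > 40 (Sable)
Highest eligible bid: Larkspur at $116.
max(second-highest $110, reserve $111) = $111.

Larkspur pays $111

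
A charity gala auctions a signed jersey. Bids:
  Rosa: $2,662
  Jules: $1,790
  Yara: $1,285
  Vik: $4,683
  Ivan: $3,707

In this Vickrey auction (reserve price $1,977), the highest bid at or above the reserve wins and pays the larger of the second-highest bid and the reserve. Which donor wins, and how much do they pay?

Vik pays $3,707

Vickrey auction (reserve price $1,977): the highest bid at or above the reserve wins and pays the larger of the second-highest bid and the reserve.
Bids in order: 4,683 (Vik) > 3,707 (Ivan) > 2,662 (Rosa) > 1,790 (Jules) > 1,285 (Yara)
Vik has the top bid at or above the reserve ($4,683).
max(second-highest $3,707, reserve $1,977) = $3,707; the reserve does not bind.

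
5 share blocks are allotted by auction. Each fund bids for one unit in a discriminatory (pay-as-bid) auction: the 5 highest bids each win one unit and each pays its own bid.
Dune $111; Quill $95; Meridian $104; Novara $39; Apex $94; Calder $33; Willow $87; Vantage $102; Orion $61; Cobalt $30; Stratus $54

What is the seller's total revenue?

Total revenue: $506

Ordering the bids: 111 (Dune), 104 (Meridian), 102 (Vantage), 95 (Quill), 94 (Apex), 87 (Willow), 61 (Orion), …
Top 5: Dune, Meridian, Vantage, Quill, Apex.
Total revenue = 111 + 104 + 102 + 95 + 94 = $506.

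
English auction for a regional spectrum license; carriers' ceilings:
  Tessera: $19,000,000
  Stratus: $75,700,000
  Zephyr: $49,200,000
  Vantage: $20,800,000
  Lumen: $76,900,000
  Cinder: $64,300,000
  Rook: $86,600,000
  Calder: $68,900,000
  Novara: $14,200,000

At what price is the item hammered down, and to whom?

Ascending (English) auction: the price rises until one bidder remains; the winner pays the price at which the last rival dropped out.
Limits ranked: 86,600,000 (Rook) > 76,900,000 (Lumen) > 75,700,000 (Stratus) > 68,900,000 (Calder) > 64,300,000 (Cinder) > 49,200,000 (Zephyr) > …
Lumen is the last rival to drop out, at $76,900,000; Rook remains and wins at that price.

Rook wins at $76,900,000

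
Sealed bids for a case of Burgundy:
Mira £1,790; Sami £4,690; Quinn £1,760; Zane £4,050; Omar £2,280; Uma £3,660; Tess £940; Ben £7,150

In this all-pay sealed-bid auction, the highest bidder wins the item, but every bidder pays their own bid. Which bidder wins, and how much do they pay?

Rule: the highest bidder wins the item, but every bidder pays their own bid.
Bids in order: 7,150 (Ben) > 4,690 (Sami) > 4,050 (Zane) > 3,660 (Uma) > 2,280 (Omar) > 1,790 (Mira) > …
Ben is highest and takes the item; every bidder forfeits their bid.

Ben pays £7,150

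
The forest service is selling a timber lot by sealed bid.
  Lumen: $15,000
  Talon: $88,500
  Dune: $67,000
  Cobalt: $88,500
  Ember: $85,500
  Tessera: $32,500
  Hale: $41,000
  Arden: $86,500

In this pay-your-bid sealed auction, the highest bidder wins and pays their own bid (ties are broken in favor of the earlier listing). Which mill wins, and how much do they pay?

Sorting bids: 88,500 (Talon) > 88,500 (Cobalt) > 86,500 (Arden) > 85,500 (Ember) > 67,000 (Dune) > 41,000 (Hale) > …
Tie at $88,500 → Talon wins by tie-break.
First-price: Talon pays what they bid, $88,500.

Talon pays $88,500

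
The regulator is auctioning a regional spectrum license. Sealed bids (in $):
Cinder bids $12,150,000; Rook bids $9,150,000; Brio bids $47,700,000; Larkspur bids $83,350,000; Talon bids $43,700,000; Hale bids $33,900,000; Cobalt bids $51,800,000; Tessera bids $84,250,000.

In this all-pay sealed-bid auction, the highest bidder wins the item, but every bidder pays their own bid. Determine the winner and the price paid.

Sorting bids: 84,250,000 (Tessera) > 83,350,000 (Larkspur) > 51,800,000 (Cobalt) > 47,700,000 (Brio) > 43,700,000 (Talon) > 33,900,000 (Hale) > …
Tessera wins with the top bid; all bids are sunk regardless.

Tessera pays $84,250,000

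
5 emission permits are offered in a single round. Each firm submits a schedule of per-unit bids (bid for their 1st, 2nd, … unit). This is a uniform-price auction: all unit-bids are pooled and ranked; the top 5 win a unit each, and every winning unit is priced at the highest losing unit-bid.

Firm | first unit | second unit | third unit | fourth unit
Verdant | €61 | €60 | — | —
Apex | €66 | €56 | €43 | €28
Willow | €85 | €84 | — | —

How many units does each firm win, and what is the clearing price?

Merging the schedules and taking the best 5: 85 (Willow-1), 84 (Willow-2), 66 (Apex-1), 61 (Verdant-1), 60 (Verdant-2)
Highest rejected unit-bid = €56.
Allocation: Apex 1, Verdant 2, Willow 2.

Apex 1, Verdant 2, Willow 2; clearing price €56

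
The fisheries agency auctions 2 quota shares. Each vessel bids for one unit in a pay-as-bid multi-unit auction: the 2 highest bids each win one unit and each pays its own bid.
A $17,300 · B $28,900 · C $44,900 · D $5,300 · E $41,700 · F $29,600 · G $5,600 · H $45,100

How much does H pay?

H pays $45,100

Sorting: 45,100 (H), 44,900 (C), 41,700 (E), 29,600 (F), …
Top 2: H, C.
H wins → own bid $45,100.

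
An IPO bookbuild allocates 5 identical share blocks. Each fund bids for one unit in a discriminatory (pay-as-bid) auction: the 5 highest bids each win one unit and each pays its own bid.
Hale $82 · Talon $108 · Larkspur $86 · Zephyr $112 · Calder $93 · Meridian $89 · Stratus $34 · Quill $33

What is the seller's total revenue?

Bids ranked high→low: 112 (Zephyr), 108 (Talon), 93 (Calder), 89 (Meridian), 86 (Larkspur), 82 (Hale), 34 (Stratus), …
The 5 highest are Zephyr, Talon, Calder, Meridian, Larkspur.
Total revenue = 112 + 108 + 93 + 89 + 86 = $488.

Total revenue: $488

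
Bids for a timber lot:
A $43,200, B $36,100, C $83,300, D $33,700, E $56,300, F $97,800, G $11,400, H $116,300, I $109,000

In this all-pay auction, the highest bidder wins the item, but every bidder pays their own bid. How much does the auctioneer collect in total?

Total revenue: $587,100

Bids ranked: 116,300 (H) > 109,000 (I) > 97,800 (F) > 83,300 (C) > 56,300 (E) > 43,200 (A) > …
Every bidder forfeits their bid regardless of winning.
Revenue = 43,200 + 36,100 + 83,300 + 33,700 + 56,300 + 97,800 + 11,400 + 116,300 + 109,000 = $587,100.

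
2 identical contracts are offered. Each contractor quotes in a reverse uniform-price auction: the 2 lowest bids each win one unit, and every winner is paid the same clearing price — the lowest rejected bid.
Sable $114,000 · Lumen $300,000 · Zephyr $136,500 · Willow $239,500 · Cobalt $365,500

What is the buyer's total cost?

Ordering the bids: 114,000 (Sable), 136,500 (Zephyr), 239,500 (Willow), 300,000 (Lumen), …
Lowest 2: Sable, Zephyr.
Clearing price = lowest rejected bid = $239,500.
Total cost = 2 × $239,500 = $479,000.

Total cost: $479,000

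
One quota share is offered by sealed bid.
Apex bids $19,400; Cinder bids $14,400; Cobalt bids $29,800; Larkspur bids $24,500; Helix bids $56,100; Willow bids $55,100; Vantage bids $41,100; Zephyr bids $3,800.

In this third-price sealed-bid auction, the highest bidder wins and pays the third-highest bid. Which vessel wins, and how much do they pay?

Helix pays $41,100

Bids ranked: 56,100 (Helix) > 55,100 (Willow) > 41,100 (Vantage) > 29,800 (Cobalt) > 24,500 (Larkspur) > 19,400 (Apex) > …
Helix is highest; pays the third-highest bid, $41,100.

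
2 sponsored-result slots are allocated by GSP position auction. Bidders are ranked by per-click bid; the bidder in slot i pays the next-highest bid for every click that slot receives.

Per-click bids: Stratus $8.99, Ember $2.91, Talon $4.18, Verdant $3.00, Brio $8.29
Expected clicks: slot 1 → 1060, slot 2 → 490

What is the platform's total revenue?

Total revenue: $10835.60

Ranked by bid: $8.99 (Stratus) > $8.29 (Brio) > $4.18 (Talon) > …
Slot 1: Stratus pays $8.29 × 1060 = $8787.40
Slot 2: Brio pays $4.18 × 490 = $2048.20
Total = $10835.60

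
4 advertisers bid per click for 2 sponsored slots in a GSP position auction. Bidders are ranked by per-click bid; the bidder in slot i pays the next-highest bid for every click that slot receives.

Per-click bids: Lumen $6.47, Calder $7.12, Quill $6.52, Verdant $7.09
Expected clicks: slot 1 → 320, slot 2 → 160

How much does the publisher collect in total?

Total revenue: $3312.00

Per-click bids in order: $7.12 (Calder) > $7.09 (Verdant) > $6.52 (Quill) > …
Slot 1: Calder pays $7.09 × 320 = $2268.80
Slot 2: Verdant pays $6.52 × 160 = $1043.20
Total = $3312.00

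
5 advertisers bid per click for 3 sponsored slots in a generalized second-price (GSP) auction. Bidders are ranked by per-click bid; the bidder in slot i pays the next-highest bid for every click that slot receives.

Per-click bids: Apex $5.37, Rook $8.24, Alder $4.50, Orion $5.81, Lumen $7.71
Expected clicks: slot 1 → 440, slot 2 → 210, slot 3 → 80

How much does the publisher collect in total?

Total revenue: $5042.10

Ranked by bid: $8.24 (Rook) > $7.71 (Lumen) > $5.81 (Orion) > $5.37 (Apex) > …
Slot 1: Rook pays $7.71 × 440 = $3392.40
Slot 2: Lumen pays $5.81 × 210 = $1220.10
Slot 3: Orion pays $5.37 × 80 = $429.60
Total = $5042.10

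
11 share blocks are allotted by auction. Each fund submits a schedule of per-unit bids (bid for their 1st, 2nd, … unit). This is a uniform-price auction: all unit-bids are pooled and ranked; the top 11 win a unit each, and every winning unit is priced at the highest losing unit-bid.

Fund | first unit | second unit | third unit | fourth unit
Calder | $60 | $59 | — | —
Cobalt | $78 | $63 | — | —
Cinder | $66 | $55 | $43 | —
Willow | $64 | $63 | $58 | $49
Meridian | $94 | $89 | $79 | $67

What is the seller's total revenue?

Pooled unit-bids ranked (top 11): 94 (Meridian-1), 89 (Meridian-2), 79 (Meridian-3), 78 (Cobalt-1), 67 (Meridian-4), 66 (Cinder-1), 64 (Willow-1), 63 (Cobalt-2), 63 (Willow-2), 60 (Calder-1), 59 (Calder-2)
First bid not allocated: $58.
Allocation: Calder 2, Cinder 1, Cobalt 2, Meridian 4, Willow 2. Every unit priced at $58.
Revenue = 11 × 58 = $638.

Total revenue: $638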